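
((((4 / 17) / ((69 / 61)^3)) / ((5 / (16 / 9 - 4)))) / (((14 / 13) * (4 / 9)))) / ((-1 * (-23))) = -5901506 / 899129133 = -0.01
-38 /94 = -19 /47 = -0.40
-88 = -88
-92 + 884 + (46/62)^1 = 24575/31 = 792.74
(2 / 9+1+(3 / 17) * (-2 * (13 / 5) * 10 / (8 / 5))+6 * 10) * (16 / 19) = 135832 / 2907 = 46.73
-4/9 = -0.44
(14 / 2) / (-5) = -7 / 5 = -1.40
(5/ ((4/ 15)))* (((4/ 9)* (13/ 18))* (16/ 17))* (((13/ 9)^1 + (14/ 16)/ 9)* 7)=84175/ 1377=61.13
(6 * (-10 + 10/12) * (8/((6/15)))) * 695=-764500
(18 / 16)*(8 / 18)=1 / 2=0.50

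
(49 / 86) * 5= 245 / 86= 2.85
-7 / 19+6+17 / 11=1500 / 209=7.18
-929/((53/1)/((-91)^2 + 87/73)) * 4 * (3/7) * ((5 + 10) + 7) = -148281777600/27083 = -5475086.87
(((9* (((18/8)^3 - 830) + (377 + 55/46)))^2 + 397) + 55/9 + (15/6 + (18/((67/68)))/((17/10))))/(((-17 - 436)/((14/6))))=-143697491030680909/1775629651968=-80927.63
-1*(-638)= 638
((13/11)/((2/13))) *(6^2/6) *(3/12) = 507/44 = 11.52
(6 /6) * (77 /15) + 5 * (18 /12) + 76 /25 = 2351 /150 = 15.67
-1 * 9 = -9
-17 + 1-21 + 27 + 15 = 5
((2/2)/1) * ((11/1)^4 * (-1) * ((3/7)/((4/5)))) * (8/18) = -73205/21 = -3485.95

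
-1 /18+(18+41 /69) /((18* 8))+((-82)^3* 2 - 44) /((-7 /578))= 91058120.07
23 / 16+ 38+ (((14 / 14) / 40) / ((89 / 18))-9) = 216751 / 7120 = 30.44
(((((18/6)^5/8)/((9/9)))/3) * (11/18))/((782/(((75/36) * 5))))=4125/50048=0.08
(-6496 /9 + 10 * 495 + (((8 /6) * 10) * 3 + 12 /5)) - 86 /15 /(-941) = 180839756 /42345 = 4270.63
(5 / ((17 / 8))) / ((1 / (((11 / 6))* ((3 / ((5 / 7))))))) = 308 / 17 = 18.12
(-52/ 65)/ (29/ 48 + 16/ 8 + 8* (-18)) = 192/ 33935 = 0.01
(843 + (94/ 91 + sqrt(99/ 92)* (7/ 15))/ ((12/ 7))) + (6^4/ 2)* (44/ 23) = 49* sqrt(253)/ 2760 + 3737359/ 1794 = 2083.54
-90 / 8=-45 / 4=-11.25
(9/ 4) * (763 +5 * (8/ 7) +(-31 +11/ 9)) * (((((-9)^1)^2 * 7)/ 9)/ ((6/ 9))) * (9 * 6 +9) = 9898331.62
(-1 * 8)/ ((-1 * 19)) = 8/ 19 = 0.42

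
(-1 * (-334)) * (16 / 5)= 1068.80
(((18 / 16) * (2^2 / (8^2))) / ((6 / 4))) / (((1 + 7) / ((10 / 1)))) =15 / 256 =0.06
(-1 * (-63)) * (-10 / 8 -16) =-4347 / 4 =-1086.75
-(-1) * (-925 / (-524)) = 925 / 524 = 1.77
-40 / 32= -5 / 4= -1.25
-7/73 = -0.10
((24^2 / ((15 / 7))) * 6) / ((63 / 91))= 11648 / 5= 2329.60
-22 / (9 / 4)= -88 / 9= -9.78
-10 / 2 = -5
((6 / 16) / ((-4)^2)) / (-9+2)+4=3581 / 896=4.00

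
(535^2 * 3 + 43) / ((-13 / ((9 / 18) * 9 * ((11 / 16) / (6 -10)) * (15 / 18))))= 70844235 / 1664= 42574.66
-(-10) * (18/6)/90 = 1/3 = 0.33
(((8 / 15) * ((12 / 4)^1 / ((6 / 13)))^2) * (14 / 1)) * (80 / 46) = 37856 / 69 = 548.64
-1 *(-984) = 984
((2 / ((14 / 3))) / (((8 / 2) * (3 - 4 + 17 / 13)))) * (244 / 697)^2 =0.04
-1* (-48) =48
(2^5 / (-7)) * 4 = -128 / 7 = -18.29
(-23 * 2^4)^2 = 135424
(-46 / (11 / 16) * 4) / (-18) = 1472 / 99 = 14.87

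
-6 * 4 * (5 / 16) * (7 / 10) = -21 / 4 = -5.25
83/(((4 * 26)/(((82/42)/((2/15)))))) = 17015/1456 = 11.69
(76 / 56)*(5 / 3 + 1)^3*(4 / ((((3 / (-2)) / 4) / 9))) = -155648 / 63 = -2470.60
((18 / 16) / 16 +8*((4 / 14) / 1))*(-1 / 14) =-2111 / 12544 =-0.17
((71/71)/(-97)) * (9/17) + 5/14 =8119/23086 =0.35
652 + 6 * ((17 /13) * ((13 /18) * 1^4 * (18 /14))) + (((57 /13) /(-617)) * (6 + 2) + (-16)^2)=51387355 /56147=915.23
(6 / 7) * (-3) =-18 / 7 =-2.57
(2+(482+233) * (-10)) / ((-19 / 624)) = 234755.37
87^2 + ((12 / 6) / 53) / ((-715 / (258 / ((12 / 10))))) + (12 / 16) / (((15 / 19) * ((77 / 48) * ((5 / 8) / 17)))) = 10060303387 / 1326325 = 7585.10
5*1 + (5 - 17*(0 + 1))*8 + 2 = -89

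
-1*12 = -12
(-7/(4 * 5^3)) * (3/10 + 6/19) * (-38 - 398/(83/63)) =2.93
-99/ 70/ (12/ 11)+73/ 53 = 1201/ 14840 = 0.08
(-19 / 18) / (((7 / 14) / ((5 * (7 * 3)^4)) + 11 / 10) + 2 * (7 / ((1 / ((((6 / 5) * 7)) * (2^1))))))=-2052855 / 459558604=-0.00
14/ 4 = 7/ 2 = 3.50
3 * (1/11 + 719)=23730/11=2157.27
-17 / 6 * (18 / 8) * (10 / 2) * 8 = -255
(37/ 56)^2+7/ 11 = 37011/ 34496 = 1.07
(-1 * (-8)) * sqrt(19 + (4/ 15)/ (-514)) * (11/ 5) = 88 * sqrt(282351765)/ 19275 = 76.72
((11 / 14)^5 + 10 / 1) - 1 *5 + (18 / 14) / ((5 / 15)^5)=170881755 / 537824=317.73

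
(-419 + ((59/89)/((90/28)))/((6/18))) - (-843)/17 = -8369758/22695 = -368.79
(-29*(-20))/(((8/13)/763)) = 1438255/2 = 719127.50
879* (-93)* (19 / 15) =-517731 / 5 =-103546.20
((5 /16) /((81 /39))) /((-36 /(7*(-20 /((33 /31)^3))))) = 67774525 /139723056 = 0.49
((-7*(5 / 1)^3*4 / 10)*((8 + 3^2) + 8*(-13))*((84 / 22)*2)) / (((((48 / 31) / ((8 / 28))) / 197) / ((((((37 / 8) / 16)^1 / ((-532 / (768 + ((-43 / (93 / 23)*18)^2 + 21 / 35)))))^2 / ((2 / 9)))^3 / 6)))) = 360484476140388762810416894110972678962323975168371132921716233697 / 39810981881848009293305438341160388409142804480000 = 9054900409395660.52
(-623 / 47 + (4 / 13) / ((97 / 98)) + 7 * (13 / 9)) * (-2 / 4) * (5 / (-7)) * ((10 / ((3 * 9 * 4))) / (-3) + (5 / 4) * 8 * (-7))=6123520475 / 86411286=70.86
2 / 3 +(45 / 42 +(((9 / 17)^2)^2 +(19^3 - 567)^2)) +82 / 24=277748969873413 / 7015764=39589269.23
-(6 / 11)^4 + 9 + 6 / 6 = 145114 / 14641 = 9.91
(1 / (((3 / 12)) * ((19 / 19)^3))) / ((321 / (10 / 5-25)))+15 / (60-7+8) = -797 / 19581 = -0.04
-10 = -10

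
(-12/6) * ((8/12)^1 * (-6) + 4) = 0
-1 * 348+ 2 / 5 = -1738 / 5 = -347.60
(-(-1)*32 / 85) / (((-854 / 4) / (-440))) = 0.78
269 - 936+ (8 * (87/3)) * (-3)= -1363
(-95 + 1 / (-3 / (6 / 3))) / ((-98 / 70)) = 68.33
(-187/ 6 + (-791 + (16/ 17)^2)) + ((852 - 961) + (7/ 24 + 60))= -2011415/ 2312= -869.99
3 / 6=1 / 2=0.50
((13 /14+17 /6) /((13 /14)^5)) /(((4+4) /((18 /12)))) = 1.02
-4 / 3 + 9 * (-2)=-58 / 3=-19.33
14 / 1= 14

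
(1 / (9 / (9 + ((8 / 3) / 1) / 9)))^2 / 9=63001 / 531441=0.12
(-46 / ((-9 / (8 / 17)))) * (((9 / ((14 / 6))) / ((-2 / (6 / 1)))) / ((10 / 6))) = -9936 / 595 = -16.70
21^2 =441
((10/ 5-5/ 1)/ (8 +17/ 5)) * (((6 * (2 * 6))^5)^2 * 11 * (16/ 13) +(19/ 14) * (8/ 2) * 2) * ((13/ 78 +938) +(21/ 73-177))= -3845861645229884811169627630/ 378651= -10156744984774594048793.29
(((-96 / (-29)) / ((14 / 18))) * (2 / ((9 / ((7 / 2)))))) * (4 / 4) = 96 / 29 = 3.31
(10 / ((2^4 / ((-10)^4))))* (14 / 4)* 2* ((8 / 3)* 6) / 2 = 350000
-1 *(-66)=66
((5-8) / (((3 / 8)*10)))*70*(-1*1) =56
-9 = -9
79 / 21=3.76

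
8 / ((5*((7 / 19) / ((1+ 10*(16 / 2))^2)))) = 997272 / 35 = 28493.49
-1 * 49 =-49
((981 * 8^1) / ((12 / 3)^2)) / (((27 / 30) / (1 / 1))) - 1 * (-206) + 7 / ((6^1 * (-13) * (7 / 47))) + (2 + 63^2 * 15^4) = 15672647437 / 78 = 200931377.40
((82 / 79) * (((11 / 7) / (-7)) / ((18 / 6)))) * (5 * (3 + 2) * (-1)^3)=22550 / 11613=1.94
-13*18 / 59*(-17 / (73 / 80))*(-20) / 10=-636480 / 4307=-147.78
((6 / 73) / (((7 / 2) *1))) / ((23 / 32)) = 384 / 11753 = 0.03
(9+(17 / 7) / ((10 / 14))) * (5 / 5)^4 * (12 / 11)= 744 / 55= 13.53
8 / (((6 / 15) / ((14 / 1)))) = 280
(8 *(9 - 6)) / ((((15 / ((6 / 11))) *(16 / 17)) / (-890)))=-9078 / 11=-825.27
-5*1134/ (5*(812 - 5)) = -378/ 269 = -1.41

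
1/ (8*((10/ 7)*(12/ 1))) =7/ 960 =0.01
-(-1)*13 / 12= 13 / 12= 1.08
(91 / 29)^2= 8281 / 841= 9.85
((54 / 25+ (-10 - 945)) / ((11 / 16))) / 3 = -381136 / 825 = -461.98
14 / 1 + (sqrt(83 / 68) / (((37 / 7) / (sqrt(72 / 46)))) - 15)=-1 + 21* sqrt(32453) / 14467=-0.74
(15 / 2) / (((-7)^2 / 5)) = 75 / 98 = 0.77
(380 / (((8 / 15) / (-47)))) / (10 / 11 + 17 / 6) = -116325 / 13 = -8948.08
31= 31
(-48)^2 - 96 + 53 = 2261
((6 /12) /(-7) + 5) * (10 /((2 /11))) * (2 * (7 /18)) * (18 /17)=3795 /17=223.24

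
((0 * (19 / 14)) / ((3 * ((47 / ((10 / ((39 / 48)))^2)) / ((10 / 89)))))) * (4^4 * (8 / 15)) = 0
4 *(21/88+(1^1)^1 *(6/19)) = 927/418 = 2.22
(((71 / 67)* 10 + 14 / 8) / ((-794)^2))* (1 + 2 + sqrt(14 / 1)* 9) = 0.00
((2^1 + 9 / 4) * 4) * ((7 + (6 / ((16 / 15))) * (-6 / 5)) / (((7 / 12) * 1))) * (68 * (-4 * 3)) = -41616 / 7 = -5945.14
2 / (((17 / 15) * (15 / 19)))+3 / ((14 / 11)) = 1093 / 238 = 4.59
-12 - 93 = -105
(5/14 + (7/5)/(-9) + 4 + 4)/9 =5167/5670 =0.91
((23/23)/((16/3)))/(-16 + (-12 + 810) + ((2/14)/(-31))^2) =47089/196392528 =0.00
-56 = -56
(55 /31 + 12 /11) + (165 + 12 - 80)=34054 /341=99.87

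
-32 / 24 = -4 / 3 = -1.33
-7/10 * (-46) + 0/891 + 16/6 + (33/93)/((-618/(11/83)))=277209269/7950570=34.87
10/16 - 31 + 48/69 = -5461/184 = -29.68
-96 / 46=-48 / 23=-2.09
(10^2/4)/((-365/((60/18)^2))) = -500/657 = -0.76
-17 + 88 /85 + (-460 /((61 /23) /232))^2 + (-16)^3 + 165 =512112259090268 /316285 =1619148107.21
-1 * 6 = -6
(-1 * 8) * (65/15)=-104/3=-34.67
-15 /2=-7.50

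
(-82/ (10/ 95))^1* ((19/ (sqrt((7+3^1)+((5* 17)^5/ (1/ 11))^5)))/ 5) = -779* sqrt(276972447450793549874602760860240729749202728271484385)/ 72887486171261460493316516015852823618211244281969575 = -0.00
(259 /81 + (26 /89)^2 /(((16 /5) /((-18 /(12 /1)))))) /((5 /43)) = 696900011 /25664040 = 27.15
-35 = -35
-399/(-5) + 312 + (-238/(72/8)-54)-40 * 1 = 12211/45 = 271.36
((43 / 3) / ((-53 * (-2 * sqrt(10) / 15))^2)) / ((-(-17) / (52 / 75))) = 0.00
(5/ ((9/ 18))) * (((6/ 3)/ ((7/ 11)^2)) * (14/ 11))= 440/ 7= 62.86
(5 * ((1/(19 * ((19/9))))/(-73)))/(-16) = 45/421648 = 0.00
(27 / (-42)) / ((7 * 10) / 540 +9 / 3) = -243 / 1183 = -0.21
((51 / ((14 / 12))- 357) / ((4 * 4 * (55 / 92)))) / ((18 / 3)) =-16813 / 3080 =-5.46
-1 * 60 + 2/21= -1258/21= -59.90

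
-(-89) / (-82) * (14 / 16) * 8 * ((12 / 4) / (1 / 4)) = -3738 / 41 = -91.17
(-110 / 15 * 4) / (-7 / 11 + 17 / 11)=-484 / 15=-32.27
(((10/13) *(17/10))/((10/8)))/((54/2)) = 68/1755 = 0.04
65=65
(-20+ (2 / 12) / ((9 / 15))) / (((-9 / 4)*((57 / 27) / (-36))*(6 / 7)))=-9940 / 57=-174.39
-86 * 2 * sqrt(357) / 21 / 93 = -172 * sqrt(357) / 1953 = -1.66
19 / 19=1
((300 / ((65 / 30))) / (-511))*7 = -1800 / 949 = -1.90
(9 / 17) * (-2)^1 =-18 / 17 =-1.06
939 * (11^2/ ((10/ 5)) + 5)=123009/ 2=61504.50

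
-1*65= -65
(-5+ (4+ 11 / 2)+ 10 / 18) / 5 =91 / 90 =1.01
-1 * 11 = -11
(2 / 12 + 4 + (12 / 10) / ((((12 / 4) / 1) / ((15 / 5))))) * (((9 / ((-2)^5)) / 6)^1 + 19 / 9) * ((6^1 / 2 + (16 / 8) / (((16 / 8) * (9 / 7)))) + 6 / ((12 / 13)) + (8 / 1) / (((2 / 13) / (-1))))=-143763179 / 311040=-462.20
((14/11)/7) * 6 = 12/11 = 1.09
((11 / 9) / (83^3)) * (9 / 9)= 11 / 5146083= 0.00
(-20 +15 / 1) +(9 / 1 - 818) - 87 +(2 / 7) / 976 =-3077815 / 3416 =-901.00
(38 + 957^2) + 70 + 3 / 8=7327659 / 8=915957.38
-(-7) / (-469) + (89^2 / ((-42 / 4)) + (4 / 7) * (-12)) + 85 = -951488 / 1407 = -676.25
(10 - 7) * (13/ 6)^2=169/ 12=14.08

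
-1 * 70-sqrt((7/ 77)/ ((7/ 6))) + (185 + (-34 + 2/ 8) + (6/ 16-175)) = -93.65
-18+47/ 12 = -169/ 12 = -14.08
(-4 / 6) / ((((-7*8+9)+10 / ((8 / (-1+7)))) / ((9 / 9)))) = 4 / 237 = 0.02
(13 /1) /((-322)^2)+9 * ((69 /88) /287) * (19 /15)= 14622529 /467614840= 0.03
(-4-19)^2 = 529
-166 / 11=-15.09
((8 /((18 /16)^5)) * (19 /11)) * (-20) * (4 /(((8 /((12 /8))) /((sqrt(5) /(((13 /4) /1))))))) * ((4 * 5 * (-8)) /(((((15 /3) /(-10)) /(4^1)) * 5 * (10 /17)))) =-43352326144 * sqrt(5) /2814669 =-34440.55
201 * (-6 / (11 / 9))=-10854 / 11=-986.73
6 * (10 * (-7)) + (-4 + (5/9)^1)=-3811/9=-423.44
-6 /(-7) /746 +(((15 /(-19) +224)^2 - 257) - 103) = 49462.94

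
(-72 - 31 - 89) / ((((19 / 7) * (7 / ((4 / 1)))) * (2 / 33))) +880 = 4048 / 19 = 213.05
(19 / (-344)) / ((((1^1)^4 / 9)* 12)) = -57 / 1376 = -0.04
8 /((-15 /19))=-152 /15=-10.13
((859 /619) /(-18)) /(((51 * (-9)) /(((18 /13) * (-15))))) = -4295 /1231191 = -0.00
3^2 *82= 738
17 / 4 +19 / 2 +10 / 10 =59 / 4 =14.75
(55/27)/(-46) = -55/1242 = -0.04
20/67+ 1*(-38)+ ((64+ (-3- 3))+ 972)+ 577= 105143/67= 1569.30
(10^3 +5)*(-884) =-888420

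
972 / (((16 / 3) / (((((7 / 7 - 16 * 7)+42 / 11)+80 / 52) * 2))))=-11013003 / 286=-38507.00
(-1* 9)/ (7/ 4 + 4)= -36/ 23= -1.57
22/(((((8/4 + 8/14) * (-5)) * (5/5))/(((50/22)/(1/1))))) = -35/9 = -3.89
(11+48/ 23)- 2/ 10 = 1482/ 115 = 12.89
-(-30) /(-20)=-3 /2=-1.50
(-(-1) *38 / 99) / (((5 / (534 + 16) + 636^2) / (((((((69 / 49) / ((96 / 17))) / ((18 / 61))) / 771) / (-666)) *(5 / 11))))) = -596275 / 839993062433174496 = -0.00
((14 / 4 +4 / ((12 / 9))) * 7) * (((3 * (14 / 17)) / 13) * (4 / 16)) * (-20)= -735 / 17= -43.24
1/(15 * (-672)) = -1/10080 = -0.00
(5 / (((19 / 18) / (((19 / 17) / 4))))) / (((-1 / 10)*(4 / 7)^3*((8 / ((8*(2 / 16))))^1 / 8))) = -77175 / 1088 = -70.93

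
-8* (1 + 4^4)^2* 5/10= -264196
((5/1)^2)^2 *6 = 3750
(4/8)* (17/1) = 8.50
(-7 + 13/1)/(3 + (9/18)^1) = 12/7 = 1.71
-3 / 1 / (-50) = 3 / 50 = 0.06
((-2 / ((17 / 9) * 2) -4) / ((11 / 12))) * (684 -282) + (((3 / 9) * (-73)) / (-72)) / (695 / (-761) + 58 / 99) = -1176547915 / 592008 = -1987.39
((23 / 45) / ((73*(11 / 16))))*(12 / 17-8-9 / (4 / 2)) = -73784 / 614295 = -0.12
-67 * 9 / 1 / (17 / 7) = -4221 / 17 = -248.29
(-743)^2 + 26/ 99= 552049.26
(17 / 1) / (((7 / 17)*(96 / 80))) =1445 / 42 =34.40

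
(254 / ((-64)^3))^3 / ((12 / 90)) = -30725745 / 4503599627370496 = -0.00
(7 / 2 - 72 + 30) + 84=91 / 2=45.50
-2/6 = -1/3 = -0.33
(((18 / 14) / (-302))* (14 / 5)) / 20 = -9 / 15100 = -0.00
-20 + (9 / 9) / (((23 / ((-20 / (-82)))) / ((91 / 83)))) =-1564470 / 78269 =-19.99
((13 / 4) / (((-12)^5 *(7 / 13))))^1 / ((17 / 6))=-169 / 19740672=-0.00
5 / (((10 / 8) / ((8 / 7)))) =32 / 7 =4.57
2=2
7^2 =49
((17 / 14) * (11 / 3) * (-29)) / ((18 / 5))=-27115 / 756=-35.87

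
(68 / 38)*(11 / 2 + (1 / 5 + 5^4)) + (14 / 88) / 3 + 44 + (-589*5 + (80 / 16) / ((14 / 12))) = -155198569 / 87780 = -1768.04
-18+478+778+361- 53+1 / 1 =1547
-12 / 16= -3 / 4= -0.75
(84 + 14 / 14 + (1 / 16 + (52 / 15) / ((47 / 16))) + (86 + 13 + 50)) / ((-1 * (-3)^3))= 2653537 / 304560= 8.71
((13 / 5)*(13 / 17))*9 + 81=98.89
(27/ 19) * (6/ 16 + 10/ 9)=321/ 152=2.11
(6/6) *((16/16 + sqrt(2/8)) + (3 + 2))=6.50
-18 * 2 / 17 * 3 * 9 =-972 / 17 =-57.18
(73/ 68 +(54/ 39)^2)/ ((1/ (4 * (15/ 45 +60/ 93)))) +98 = 2254777/ 20553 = 109.71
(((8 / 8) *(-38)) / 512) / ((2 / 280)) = -10.39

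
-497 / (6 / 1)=-497 / 6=-82.83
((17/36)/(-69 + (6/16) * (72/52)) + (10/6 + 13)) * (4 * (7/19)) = 13155268/608931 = 21.60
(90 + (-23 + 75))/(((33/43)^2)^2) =485469742/1185921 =409.36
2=2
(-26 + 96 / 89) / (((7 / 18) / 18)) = -718632 / 623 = -1153.50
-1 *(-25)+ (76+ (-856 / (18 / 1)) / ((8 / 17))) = -1 / 18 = -0.06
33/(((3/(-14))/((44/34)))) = -3388/17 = -199.29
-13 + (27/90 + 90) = 77.30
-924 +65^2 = 3301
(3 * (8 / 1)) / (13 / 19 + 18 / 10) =9.66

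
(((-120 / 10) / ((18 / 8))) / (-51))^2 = 256 / 23409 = 0.01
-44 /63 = -0.70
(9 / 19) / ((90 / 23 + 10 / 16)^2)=304704 / 13247275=0.02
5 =5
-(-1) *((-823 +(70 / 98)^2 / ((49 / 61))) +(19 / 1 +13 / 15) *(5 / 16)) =-47030203 / 57624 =-816.16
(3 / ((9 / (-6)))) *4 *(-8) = 64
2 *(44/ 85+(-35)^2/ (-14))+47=-10792/ 85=-126.96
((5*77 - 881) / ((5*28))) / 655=-124 / 22925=-0.01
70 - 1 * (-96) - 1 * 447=-281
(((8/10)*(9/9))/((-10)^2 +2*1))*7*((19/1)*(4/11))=0.38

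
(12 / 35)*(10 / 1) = 24 / 7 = 3.43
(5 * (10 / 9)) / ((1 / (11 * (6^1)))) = 1100 / 3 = 366.67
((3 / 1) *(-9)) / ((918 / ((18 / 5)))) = -9 / 85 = -0.11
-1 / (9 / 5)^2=-25 / 81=-0.31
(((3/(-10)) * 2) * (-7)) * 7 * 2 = 58.80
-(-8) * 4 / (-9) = -32 / 9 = -3.56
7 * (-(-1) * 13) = 91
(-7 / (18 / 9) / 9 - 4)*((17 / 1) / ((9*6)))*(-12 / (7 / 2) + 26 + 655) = -707761 / 756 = -936.19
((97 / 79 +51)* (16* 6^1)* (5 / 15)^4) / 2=66016 / 2133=30.95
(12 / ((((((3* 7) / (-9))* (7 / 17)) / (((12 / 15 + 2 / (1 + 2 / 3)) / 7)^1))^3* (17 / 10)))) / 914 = -3745440 / 18441598399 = -0.00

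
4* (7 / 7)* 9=36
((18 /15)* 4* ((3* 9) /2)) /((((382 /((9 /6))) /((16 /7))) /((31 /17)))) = 120528 /113645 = 1.06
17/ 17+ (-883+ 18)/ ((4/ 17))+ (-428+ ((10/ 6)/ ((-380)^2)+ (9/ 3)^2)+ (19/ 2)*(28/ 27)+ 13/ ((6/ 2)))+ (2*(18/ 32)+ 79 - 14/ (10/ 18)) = -3138643013/ 779760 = -4025.14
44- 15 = 29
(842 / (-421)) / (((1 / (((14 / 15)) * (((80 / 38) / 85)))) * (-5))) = 224 / 24225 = 0.01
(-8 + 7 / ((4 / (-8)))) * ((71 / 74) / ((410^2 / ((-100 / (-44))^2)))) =-1775 / 2736668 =-0.00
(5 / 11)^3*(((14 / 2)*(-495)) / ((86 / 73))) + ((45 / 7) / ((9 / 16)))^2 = -74245975 / 509894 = -145.61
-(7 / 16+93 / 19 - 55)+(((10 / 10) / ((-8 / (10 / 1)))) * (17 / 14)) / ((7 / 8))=714011 / 14896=47.93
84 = 84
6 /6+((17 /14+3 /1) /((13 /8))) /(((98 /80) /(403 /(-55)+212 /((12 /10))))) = 52899755 /147147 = 359.50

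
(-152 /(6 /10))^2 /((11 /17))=9819200 /99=99183.84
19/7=2.71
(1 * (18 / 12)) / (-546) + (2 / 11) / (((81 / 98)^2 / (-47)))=-328682635 / 26270244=-12.51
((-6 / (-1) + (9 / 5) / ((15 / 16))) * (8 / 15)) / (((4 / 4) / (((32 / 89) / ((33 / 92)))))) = 47104 / 11125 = 4.23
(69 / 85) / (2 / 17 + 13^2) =3 / 625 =0.00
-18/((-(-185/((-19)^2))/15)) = -19494/37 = -526.86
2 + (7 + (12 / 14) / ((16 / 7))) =9.38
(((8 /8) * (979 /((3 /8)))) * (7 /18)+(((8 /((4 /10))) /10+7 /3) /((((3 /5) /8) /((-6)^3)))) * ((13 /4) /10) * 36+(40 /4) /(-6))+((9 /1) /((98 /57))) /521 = -199895374919 /1378566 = -145002.40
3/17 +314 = 5341/17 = 314.18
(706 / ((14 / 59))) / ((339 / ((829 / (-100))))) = -17265583 / 237300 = -72.76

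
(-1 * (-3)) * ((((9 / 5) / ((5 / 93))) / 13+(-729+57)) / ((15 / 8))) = -1740504 / 1625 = -1071.08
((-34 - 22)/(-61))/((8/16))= 112/61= 1.84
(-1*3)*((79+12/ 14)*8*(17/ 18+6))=-13309.52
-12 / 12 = -1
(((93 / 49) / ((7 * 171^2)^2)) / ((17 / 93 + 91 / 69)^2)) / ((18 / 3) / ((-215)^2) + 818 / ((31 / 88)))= 22582882101025 / 2610218302799903488469744352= 0.00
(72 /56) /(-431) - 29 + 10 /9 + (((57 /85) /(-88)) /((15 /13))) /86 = -2435940813991 /87334909200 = -27.89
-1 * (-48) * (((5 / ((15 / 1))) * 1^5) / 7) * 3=48 / 7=6.86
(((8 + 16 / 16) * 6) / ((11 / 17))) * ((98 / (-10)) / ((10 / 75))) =-67473 / 11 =-6133.91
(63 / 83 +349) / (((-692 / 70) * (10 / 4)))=-203210 / 14359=-14.15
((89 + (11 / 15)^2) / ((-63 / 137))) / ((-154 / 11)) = 197143 / 14175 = 13.91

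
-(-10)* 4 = 40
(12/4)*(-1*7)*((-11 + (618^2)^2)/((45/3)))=-204212318471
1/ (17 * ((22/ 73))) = 0.20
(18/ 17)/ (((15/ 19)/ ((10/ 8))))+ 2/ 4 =37/ 17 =2.18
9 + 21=30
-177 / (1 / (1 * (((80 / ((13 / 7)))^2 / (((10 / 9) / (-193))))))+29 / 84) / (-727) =9641600640 / 13671780977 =0.71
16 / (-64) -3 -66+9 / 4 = -67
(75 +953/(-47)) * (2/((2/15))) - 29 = 37217/47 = 791.85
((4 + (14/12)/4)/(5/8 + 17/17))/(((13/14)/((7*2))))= 20188/507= 39.82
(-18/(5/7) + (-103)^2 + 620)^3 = 175794812654859/125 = 1406358501238.87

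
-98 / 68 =-49 / 34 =-1.44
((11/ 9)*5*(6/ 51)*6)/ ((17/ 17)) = 220/ 51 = 4.31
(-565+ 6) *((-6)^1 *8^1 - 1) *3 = 82173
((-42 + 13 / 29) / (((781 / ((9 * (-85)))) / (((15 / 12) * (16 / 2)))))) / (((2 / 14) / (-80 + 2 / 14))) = -5153001750 / 22649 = -227515.64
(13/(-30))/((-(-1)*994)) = -13/29820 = -0.00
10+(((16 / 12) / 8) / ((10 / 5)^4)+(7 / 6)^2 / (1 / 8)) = 6019 / 288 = 20.90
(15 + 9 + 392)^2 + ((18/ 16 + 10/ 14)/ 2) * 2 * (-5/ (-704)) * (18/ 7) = 23878963739/ 137984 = 173056.03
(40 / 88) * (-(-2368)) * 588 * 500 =3480960000 / 11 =316450909.09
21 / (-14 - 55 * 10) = -7 / 188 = -0.04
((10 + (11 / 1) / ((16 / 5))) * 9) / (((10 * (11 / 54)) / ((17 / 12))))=59211 / 704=84.11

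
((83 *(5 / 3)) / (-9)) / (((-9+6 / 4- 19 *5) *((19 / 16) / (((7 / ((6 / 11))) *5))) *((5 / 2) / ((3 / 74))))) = 102256 / 778221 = 0.13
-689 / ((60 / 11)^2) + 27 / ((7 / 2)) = -389183 / 25200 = -15.44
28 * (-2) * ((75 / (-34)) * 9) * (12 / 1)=226800 / 17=13341.18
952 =952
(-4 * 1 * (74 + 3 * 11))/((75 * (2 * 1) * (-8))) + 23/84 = 331/525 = 0.63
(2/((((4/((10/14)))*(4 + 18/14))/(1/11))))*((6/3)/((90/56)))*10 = 280/3663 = 0.08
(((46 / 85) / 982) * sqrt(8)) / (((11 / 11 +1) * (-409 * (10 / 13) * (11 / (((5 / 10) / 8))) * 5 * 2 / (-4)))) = 299 * sqrt(2) / 75106306000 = 0.00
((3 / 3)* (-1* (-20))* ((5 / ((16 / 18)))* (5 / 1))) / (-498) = -375 / 332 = -1.13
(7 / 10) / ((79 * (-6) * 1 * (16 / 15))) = -7 / 5056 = -0.00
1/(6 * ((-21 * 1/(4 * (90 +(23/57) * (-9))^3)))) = -982003938/48013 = -20452.88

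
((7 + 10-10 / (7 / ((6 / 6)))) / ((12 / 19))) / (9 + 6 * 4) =2071 / 2772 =0.75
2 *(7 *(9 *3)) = 378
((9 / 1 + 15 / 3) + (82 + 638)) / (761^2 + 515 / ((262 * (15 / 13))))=576924 / 455190445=0.00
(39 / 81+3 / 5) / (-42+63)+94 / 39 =2.46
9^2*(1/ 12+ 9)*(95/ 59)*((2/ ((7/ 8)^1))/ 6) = 186390/ 413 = 451.31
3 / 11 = 0.27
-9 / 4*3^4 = -729 / 4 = -182.25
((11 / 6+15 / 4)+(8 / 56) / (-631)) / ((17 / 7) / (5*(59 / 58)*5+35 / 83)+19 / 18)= 36829594785 / 7582768646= 4.86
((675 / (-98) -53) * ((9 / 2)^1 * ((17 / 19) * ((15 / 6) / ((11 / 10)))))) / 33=-7482975 / 450604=-16.61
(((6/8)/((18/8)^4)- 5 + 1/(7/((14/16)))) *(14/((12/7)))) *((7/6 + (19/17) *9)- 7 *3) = 4141806193/10707552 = 386.81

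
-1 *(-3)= 3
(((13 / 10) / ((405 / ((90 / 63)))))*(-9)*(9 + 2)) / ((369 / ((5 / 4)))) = -143 / 92988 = -0.00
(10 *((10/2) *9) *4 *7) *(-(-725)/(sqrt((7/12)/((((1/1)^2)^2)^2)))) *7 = 18270000 *sqrt(21) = 83723657.95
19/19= 1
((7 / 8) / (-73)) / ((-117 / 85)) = 595 / 68328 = 0.01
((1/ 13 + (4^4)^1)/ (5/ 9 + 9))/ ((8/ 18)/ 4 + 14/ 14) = 269649/ 11180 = 24.12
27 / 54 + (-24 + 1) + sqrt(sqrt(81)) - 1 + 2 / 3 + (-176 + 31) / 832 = -49939 / 2496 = -20.01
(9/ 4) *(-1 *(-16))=36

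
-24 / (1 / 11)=-264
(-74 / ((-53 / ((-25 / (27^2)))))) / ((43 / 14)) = -25900 / 1661391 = -0.02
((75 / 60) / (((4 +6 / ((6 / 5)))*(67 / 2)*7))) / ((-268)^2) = 5 / 606338208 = 0.00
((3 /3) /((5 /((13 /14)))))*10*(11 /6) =143 /42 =3.40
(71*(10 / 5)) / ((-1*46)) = -71 / 23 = -3.09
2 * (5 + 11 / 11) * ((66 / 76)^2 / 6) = 1.51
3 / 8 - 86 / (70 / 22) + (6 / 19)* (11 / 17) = -2392069 / 90440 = -26.45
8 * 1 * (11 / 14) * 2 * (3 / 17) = 264 / 119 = 2.22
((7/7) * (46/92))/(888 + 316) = 1/2408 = 0.00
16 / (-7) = -16 / 7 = -2.29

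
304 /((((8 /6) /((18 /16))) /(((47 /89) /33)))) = 8037 /1958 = 4.10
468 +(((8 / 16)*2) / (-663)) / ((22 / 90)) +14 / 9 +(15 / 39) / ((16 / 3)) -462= 2668013 / 350064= 7.62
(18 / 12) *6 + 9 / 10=99 / 10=9.90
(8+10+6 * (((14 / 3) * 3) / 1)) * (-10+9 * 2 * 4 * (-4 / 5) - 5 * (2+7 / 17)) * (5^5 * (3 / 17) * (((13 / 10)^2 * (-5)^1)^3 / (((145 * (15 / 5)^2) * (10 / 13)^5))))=12134718028024527 / 1577600000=7691885.16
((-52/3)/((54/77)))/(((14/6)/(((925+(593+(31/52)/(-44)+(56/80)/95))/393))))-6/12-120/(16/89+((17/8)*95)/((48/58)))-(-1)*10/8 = -759811478355319/18688648037400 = -40.66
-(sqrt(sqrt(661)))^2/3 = -sqrt(661)/3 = -8.57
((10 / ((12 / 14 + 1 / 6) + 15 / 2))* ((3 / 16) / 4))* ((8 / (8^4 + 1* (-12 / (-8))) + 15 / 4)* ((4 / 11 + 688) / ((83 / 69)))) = 118.07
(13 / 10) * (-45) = -117 / 2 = -58.50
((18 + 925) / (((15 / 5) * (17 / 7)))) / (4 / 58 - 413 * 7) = -191429 / 4275687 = -0.04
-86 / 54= -43 / 27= -1.59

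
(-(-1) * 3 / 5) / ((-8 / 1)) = -3 / 40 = -0.08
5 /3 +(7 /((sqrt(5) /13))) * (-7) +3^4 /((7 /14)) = 491 /3 - 637 * sqrt(5) /5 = -121.21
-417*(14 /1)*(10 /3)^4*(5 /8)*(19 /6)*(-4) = 462175000 /81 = 5705864.20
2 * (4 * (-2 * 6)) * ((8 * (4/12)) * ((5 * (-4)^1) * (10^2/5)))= 102400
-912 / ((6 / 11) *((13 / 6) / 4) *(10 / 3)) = -60192 / 65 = -926.03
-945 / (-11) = 85.91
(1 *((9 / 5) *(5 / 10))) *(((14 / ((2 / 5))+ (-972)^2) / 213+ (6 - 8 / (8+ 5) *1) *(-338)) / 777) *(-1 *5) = -15.15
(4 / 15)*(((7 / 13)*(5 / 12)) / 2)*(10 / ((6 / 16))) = 280 / 351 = 0.80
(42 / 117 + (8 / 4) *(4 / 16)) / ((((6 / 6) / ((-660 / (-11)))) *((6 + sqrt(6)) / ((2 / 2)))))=134 / 13 - 67 *sqrt(6) / 39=6.10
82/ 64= 41/ 32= 1.28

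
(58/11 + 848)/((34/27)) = 126711/187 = 677.60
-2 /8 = -1 /4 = -0.25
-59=-59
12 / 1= 12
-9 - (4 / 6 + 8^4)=-12317 / 3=-4105.67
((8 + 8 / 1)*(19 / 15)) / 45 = 304 / 675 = 0.45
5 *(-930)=-4650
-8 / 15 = -0.53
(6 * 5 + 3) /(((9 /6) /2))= 44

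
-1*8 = -8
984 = 984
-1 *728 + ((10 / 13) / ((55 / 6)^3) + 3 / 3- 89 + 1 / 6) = -2117452033 / 2595450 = -815.83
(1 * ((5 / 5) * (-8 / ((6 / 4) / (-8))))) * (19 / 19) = 128 / 3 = 42.67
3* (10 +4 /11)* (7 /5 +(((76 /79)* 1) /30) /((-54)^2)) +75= 125145604 /1055835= 118.53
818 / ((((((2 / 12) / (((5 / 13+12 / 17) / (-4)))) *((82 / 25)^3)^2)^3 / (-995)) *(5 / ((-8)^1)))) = -447622009323051315732300281524658203125 / 151633852234744934357329727731166161272832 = -0.00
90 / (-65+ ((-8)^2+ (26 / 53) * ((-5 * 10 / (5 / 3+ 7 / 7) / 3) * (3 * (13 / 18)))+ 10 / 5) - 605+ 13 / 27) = -103032 / 698513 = -0.15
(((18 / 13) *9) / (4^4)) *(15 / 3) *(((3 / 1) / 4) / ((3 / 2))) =405 / 3328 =0.12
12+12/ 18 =38/ 3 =12.67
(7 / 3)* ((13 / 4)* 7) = 637 / 12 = 53.08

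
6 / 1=6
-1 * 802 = -802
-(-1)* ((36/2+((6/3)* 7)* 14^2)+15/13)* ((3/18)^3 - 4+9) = 38830601/2808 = 13828.56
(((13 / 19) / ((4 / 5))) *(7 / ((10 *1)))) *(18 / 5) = 819 / 380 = 2.16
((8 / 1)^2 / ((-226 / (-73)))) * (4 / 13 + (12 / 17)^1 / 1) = 523264 / 24973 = 20.95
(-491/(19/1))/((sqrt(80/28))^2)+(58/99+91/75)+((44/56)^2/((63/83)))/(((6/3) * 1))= -294155269/43012200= -6.84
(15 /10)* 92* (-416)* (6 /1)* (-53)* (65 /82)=593311680 /41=14471016.59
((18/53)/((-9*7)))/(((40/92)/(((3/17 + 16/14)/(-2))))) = 0.01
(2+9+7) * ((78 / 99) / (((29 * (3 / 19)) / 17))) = 16796 / 319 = 52.65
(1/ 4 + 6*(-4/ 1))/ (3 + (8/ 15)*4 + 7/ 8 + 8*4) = -2850/ 4561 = -0.62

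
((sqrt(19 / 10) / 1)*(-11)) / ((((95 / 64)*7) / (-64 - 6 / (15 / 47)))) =145728*sqrt(190) / 16625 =120.83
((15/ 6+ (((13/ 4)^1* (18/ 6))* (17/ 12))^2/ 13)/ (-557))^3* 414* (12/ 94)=-0.00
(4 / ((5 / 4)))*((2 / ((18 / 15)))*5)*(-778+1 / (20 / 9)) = -62204 / 3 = -20734.67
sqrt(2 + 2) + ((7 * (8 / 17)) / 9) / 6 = 946 / 459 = 2.06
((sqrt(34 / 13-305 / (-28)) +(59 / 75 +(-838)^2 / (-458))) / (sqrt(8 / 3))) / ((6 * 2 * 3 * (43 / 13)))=sqrt(6) * (-4790356298 +17175 * sqrt(447447)) / 1488866400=-7.86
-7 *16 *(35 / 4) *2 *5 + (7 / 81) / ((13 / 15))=-3439765 / 351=-9799.90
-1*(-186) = 186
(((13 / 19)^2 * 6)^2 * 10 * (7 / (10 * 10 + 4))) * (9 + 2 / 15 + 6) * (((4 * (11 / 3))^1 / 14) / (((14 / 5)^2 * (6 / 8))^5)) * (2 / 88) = 4870302734375 / 17890854065515494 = 0.00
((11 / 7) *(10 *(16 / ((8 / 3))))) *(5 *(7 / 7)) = 3300 / 7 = 471.43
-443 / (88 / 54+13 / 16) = -191376 / 1055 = -181.40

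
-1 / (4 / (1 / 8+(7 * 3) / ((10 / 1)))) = -89 / 160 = -0.56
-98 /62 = -49 /31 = -1.58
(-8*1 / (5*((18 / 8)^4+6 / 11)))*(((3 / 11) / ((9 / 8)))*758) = -12419072 / 1105605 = -11.23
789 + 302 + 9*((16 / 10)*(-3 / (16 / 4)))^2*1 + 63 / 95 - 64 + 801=874771 / 475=1841.62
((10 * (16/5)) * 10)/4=80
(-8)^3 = -512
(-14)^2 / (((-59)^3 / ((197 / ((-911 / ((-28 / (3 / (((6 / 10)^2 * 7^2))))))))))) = -158926992 / 4677506725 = -0.03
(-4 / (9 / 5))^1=-20 / 9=-2.22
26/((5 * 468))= 1/90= 0.01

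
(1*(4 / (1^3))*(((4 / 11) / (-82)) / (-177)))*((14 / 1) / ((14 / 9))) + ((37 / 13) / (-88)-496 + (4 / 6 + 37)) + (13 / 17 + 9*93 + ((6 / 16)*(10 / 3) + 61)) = 62331881545 / 141134136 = 441.65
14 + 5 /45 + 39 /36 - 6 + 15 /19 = 6829 /684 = 9.98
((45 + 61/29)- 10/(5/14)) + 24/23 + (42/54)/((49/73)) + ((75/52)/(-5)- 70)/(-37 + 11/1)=1364012075/56812392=24.01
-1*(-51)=51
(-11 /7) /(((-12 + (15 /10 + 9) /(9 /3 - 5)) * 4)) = 0.02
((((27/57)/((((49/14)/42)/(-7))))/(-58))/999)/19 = 14/387353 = 0.00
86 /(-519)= -86 /519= -0.17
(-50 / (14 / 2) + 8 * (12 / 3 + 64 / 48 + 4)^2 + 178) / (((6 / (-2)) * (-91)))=54668 / 17199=3.18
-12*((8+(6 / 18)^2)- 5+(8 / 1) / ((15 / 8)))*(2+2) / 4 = -1328 / 15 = -88.53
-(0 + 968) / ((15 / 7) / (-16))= 108416 / 15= 7227.73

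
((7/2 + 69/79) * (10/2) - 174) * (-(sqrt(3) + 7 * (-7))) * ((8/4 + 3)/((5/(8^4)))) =-2412161024/79 + 49227776 * sqrt(3)/79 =-29454379.93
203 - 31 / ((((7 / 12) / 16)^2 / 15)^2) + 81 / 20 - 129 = -189574148444039 / 48020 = -3947816502.37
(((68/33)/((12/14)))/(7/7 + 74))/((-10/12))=-476/12375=-0.04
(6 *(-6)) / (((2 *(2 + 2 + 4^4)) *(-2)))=9 / 260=0.03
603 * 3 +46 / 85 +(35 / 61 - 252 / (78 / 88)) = 1525.81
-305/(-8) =305/8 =38.12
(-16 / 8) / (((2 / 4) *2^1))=-2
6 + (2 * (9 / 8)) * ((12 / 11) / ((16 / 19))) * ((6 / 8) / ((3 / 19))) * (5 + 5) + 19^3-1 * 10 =2461695 / 352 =6993.45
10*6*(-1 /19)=-60 /19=-3.16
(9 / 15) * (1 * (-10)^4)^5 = 60000000000000000000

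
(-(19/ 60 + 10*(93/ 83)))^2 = 3292120129/ 24800400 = 132.74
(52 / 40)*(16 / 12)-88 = -1294 / 15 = -86.27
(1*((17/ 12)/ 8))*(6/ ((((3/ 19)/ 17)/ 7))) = 38437/ 48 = 800.77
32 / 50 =16 / 25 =0.64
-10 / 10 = -1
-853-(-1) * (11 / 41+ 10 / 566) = -852.71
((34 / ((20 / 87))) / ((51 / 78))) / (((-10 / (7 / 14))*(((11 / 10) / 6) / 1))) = -3393 / 55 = -61.69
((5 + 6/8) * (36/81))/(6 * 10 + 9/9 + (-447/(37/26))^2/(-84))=-220409/96042096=-0.00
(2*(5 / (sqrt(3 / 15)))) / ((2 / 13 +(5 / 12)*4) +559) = 195*sqrt(5) / 10936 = 0.04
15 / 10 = 3 / 2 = 1.50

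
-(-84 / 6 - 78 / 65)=76 / 5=15.20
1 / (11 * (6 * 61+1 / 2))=2 / 8063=0.00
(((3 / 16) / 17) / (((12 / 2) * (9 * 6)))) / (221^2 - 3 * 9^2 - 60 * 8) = 1 / 1413514368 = 0.00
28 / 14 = 2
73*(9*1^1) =657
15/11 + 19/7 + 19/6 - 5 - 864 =-398131/462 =-861.76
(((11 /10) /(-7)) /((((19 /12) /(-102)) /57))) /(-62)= -10098 /1085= -9.31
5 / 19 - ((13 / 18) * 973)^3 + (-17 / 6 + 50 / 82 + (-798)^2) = -1573650706678295 / 4543128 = -346380446.84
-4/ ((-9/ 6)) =8/ 3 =2.67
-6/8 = -3/4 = -0.75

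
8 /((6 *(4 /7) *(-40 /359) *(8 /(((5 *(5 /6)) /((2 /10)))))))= -62825 /1152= -54.54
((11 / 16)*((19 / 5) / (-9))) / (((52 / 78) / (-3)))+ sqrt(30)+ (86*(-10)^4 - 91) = sqrt(30)+ 137585649 / 160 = 859915.78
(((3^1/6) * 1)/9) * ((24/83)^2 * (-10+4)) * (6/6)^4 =-0.03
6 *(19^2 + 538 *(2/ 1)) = 8622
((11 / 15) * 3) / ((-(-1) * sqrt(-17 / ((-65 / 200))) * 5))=11 * sqrt(2210) / 8500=0.06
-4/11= -0.36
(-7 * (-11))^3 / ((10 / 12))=2739198 / 5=547839.60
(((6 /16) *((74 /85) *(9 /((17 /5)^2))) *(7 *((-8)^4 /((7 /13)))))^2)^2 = 19548579554896935541234728960000 /582622237229761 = 33552752205006932.55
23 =23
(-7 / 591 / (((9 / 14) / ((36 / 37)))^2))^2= 481890304 / 654608828241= 0.00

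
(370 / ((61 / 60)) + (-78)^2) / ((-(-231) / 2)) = 262216 / 4697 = 55.83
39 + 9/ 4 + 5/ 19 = 3155/ 76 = 41.51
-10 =-10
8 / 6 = 4 / 3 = 1.33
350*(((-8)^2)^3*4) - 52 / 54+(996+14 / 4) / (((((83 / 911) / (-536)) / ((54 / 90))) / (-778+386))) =19608875321914 / 11205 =1750011184.46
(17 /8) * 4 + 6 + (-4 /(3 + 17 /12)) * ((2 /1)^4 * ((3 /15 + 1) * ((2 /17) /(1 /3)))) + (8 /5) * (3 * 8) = 46.76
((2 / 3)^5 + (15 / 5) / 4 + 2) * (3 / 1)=8.65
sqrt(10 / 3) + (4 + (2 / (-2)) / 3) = sqrt(30) / 3 + 11 / 3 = 5.49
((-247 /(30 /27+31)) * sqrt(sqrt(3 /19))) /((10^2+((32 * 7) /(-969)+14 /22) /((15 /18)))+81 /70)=-114114 * 19^(3 /4) * 3^(1 /4) /28650355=-0.05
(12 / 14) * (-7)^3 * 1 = -294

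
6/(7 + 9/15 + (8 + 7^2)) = 30/323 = 0.09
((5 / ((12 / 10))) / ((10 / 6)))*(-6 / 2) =-15 / 2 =-7.50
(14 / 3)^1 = 14 / 3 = 4.67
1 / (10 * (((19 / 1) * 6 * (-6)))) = -1 / 6840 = -0.00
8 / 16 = 1 / 2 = 0.50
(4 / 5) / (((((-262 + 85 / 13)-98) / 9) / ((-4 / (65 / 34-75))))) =-63648 / 57092875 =-0.00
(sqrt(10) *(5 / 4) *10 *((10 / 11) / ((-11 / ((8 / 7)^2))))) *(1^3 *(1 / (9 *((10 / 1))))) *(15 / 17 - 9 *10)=404000 *sqrt(10) / 302379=4.23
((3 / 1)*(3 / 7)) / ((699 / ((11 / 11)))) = 3 / 1631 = 0.00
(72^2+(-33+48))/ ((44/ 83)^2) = 35815911/ 1936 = 18499.95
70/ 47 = 1.49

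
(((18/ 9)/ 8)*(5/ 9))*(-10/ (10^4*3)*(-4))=1/ 5400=0.00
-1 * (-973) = 973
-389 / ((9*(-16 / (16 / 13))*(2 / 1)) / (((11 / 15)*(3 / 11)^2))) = 389 / 4290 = 0.09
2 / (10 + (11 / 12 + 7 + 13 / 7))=168 / 1661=0.10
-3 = -3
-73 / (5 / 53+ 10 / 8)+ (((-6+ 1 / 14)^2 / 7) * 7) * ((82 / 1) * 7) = 80281301 / 3990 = 20120.63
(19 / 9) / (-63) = -19 / 567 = -0.03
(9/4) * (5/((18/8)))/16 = 5/16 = 0.31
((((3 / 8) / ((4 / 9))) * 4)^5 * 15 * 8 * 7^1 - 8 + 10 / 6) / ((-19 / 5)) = -22599139405 / 233472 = -96795.93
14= 14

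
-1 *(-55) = 55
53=53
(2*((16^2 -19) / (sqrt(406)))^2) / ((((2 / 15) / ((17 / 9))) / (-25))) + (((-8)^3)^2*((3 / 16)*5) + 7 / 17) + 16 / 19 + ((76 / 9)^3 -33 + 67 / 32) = 226894584069659 / 1529593632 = 148336.51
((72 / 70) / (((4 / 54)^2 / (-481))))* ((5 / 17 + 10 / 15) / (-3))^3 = 72757503 / 24565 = 2961.84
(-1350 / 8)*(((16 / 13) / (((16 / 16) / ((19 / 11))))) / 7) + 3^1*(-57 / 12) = -262257 / 4004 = -65.50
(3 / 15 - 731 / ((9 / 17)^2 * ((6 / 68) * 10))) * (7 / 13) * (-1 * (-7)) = -35193368 / 3159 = -11140.67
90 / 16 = 45 / 8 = 5.62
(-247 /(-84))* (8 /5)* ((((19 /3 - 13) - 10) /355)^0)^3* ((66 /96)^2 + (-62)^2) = 48618739 /2688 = 18087.33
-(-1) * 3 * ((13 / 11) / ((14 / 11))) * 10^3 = 19500 / 7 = 2785.71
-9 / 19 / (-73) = 9 / 1387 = 0.01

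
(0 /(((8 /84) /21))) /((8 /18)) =0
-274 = -274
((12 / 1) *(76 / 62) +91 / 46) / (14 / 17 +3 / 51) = 404549 / 21390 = 18.91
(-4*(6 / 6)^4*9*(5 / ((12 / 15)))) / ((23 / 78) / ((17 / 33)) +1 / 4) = -198900 / 727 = -273.59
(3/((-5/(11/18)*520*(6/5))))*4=-11/4680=-0.00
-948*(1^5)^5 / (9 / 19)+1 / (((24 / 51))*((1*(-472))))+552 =-1449.34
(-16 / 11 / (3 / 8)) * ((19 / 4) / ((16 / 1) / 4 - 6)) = 304 / 33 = 9.21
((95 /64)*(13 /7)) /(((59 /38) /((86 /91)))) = 1.68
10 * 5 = 50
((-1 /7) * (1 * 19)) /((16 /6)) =-57 /56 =-1.02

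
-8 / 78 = -4 / 39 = -0.10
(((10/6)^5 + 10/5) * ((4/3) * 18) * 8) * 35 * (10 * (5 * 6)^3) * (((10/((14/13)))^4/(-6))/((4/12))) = -103133771000000000/1029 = -100227182701652.09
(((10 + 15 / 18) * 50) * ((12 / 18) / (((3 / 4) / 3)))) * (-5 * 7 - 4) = -169000 / 3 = -56333.33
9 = 9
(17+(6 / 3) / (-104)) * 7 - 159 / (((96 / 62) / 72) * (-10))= 55784 / 65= 858.22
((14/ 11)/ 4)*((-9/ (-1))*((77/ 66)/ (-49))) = -3/ 44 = -0.07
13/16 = 0.81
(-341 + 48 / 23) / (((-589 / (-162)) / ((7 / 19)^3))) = -433136970 / 92918873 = -4.66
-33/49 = -0.67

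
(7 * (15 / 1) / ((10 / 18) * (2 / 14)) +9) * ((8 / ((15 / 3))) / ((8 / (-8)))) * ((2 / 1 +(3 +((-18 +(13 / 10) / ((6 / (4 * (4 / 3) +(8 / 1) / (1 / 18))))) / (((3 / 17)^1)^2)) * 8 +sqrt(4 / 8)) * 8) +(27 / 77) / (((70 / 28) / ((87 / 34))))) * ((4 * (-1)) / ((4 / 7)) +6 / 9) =269952 * sqrt(2) / 5 +352162520315168 / 883575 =398641863.75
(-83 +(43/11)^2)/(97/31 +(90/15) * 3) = -254014/79255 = -3.21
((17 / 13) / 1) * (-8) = -136 / 13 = -10.46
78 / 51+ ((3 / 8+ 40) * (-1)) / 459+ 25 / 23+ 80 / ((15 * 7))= 1945205 / 591192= 3.29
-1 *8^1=-8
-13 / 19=-0.68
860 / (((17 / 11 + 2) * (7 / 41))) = 387860 / 273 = 1420.73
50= 50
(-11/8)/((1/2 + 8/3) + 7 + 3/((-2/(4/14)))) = -231/1636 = -0.14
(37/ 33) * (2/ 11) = 74/ 363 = 0.20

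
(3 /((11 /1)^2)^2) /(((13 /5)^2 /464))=34800 /2474329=0.01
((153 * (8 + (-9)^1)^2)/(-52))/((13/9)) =-1377/676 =-2.04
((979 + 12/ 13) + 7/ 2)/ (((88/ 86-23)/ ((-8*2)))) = 325768/ 455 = 715.97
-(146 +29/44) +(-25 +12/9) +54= -15355/132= -116.33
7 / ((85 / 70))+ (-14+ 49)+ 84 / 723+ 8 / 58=41.02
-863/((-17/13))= 11219/17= 659.94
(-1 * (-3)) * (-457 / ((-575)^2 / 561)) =-769131 / 330625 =-2.33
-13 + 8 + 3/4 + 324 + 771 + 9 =4399/4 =1099.75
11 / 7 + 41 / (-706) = 7479 / 4942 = 1.51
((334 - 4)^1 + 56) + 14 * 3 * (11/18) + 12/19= 23501/57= 412.30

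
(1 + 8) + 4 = 13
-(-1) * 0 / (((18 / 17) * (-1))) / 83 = 0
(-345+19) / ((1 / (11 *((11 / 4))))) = -19723 / 2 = -9861.50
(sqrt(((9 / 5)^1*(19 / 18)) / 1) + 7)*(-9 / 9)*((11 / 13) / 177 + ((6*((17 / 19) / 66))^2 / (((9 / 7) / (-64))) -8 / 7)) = 3097284401*sqrt(190) / 21107096010 + 3097284401 / 301529943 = 12.29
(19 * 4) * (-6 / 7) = -456 / 7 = -65.14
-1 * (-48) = 48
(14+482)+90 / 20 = 1001 / 2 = 500.50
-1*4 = -4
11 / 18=0.61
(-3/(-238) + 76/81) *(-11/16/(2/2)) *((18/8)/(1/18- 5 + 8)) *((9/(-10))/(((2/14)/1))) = 164979/54400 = 3.03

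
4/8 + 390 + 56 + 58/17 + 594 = 35493/34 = 1043.91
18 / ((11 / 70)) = 1260 / 11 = 114.55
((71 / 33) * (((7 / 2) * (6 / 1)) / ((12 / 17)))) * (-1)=-8449 / 132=-64.01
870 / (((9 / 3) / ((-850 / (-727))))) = 246500 / 727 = 339.06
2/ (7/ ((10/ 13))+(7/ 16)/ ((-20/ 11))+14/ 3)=384/ 2597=0.15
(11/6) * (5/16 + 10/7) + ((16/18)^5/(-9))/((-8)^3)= 379994651/119042784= 3.19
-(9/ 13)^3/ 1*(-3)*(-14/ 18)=-1701/ 2197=-0.77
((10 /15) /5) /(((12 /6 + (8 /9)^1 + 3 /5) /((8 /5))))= 48 /785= 0.06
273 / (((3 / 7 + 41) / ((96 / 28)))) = 3276 / 145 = 22.59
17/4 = 4.25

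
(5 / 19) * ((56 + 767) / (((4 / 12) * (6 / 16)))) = 1732.63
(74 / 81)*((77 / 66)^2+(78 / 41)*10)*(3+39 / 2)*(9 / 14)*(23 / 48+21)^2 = 124279.63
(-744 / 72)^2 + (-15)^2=2986 / 9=331.78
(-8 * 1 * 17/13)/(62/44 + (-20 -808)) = 2992/236405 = 0.01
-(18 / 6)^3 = -27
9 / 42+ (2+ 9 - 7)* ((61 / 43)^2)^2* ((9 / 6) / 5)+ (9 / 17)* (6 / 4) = 11937211074 / 2034186595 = 5.87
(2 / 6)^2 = 1 / 9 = 0.11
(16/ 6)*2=16/ 3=5.33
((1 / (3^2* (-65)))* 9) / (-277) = 0.00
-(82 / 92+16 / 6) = -491 / 138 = -3.56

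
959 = 959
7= 7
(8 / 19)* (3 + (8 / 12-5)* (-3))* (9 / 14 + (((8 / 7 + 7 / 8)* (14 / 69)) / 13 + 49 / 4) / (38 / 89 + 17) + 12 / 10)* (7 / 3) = 1443512192 / 36045945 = 40.05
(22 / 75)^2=484 / 5625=0.09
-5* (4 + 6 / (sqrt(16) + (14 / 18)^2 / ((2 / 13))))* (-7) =42784 / 257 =166.47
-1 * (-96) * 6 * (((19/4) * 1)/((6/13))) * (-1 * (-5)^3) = 741000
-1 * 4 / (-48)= 1 / 12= 0.08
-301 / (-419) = 301 / 419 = 0.72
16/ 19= 0.84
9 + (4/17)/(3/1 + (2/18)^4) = 9.08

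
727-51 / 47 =34118 / 47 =725.91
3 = 3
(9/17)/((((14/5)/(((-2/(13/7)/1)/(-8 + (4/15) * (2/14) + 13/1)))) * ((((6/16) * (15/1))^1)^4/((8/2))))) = -114688/710222175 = -0.00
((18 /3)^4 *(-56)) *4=-290304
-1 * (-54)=54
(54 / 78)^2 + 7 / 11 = 2074 / 1859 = 1.12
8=8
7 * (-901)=-6307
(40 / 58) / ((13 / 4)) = 80 / 377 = 0.21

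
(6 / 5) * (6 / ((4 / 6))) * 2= 108 / 5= 21.60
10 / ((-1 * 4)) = -5 / 2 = -2.50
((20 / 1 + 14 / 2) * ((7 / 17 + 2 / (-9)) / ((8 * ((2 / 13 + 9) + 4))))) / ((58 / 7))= 91 / 15504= 0.01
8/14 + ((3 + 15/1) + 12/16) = 541/28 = 19.32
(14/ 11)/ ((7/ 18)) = 36/ 11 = 3.27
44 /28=11 /7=1.57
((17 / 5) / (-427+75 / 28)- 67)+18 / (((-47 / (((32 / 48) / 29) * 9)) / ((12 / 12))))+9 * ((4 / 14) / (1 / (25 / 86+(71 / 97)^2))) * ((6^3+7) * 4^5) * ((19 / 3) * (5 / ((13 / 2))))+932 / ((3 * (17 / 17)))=21146036241523381196677 / 8943209968002765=2364479.46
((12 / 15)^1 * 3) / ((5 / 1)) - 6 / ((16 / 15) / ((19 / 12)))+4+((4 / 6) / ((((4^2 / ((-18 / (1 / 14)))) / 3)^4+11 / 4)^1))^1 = -1879158890479 / 449148456800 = -4.18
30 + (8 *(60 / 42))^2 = 7870 / 49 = 160.61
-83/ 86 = -0.97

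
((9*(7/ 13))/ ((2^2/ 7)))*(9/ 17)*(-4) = -3969/ 221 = -17.96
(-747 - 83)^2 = 688900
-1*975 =-975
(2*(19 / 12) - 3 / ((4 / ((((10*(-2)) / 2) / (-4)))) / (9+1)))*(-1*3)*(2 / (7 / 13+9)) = 2431 / 248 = 9.80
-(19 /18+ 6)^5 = -33038369407 /1889568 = -17484.62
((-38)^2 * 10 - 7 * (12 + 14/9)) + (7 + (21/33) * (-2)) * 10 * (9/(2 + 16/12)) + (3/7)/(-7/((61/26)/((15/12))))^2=2080258903673/143468325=14499.78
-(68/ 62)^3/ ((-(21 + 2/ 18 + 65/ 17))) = 6013512/ 113652665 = 0.05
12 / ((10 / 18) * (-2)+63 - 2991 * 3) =-27 / 20050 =-0.00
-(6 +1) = -7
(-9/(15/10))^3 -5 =-221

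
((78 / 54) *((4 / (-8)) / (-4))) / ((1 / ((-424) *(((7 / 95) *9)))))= -4823 / 95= -50.77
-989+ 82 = -907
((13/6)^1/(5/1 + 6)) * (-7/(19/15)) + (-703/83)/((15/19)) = -11.82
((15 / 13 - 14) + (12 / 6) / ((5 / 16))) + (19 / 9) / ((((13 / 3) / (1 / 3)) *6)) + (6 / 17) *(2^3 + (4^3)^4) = 353327954413 / 59670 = 5921366.76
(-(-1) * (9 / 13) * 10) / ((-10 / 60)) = -540 / 13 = -41.54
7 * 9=63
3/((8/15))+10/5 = 61/8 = 7.62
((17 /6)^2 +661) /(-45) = -4817 /324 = -14.87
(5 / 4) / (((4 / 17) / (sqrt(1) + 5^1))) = 255 / 8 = 31.88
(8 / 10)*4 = 16 / 5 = 3.20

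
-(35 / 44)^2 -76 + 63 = -26393 / 1936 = -13.63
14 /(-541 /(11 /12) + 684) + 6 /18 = 83 /172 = 0.48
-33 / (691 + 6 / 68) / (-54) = 187 / 211473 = 0.00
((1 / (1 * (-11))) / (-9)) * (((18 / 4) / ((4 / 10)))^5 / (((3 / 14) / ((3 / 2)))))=143521875 / 11264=12741.64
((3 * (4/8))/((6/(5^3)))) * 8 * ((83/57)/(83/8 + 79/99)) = 32.58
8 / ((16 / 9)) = 9 / 2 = 4.50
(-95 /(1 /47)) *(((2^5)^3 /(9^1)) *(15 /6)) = -365772800 /9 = -40641422.22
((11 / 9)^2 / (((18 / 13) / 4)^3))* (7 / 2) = 7443436 / 59049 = 126.06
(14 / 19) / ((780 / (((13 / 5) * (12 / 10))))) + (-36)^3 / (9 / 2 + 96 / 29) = -2142286943 / 358625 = -5973.61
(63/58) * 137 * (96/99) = 46032/319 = 144.30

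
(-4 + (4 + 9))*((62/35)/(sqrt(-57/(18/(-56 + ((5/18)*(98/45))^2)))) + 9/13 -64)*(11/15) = -27159/65 + 165726*sqrt(41611710)/1213674875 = -416.95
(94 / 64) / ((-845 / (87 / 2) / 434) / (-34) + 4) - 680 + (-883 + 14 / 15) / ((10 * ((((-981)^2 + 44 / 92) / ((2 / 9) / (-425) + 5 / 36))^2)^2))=-3443947048999088700203933291211656696738736754212786587099 / 5067363396080620258712198974090002293462666160000000000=-679.63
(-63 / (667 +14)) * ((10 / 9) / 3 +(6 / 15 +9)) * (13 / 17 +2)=-433951 / 173655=-2.50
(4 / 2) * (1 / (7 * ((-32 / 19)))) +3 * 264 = 88685 / 112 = 791.83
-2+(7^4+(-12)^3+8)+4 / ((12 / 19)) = 2056 / 3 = 685.33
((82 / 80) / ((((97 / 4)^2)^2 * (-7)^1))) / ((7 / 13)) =-17056 / 21689673845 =-0.00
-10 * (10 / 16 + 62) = -2505 / 4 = -626.25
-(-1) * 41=41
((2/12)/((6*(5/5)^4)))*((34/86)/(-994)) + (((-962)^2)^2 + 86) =1317824656504658047/1538712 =856446597222.00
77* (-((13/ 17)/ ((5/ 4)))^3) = -10826816/ 614125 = -17.63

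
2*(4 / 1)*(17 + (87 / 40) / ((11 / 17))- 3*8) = -1601 / 55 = -29.11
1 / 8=0.12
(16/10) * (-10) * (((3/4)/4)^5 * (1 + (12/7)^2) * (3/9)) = -15633/3211264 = -0.00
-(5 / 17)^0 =-1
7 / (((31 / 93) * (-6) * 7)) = -1 / 2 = -0.50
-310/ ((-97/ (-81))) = -25110/ 97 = -258.87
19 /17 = 1.12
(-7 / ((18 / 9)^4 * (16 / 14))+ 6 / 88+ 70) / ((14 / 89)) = 8732413 / 19712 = 443.00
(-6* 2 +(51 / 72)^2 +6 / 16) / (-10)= 6407 / 5760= 1.11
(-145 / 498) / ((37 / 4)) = -290 / 9213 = -0.03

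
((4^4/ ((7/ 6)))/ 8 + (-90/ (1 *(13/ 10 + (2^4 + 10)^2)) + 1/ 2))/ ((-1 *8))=-2635643/ 758576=-3.47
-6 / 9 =-2 / 3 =-0.67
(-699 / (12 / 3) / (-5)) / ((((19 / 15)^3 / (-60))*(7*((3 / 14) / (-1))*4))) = 2359125 / 13718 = 171.97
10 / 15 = 2 / 3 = 0.67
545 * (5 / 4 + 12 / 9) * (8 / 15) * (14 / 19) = 94612 / 171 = 553.29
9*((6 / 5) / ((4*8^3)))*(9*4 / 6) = 0.03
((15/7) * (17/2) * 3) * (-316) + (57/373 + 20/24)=-17266.16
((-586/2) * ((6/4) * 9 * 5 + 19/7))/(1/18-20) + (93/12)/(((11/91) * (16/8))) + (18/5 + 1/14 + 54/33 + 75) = 1143.87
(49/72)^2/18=2401/93312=0.03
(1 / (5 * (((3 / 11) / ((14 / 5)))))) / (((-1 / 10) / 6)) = -616 / 5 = -123.20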